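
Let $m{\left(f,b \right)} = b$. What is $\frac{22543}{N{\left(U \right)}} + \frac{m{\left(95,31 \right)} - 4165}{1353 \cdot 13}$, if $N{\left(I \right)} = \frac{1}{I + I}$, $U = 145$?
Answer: $\frac{2948398864}{451} \approx 6.5375 \cdot 10^{6}$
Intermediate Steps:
$N{\left(I \right)} = \frac{1}{2 I}$
$\frac{22543}{N{\left(U \right)}} + \frac{m{\left(95,31 \right)} - 4165}{1353 \cdot 13} = \frac{22543}{\frac{1}{2} \cdot \frac{1}{145}} + \frac{31 - 4165}{1353 \cdot 13} = \frac{22543}{\frac{1}{2} \cdot \frac{1}{145}} + \frac{31 - 4165}{17589} = 22543 \frac{1}{\frac{1}{290}} - \frac{106}{451} = 22543 \cdot 290 - \frac{106}{451} = 6537470 - \frac{106}{451} = \frac{2948398864}{451}$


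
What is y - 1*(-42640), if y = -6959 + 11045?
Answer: 46726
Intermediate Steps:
y = 4086
y - 1*(-42640) = 4086 - 1*(-42640) = 4086 + 42640 = 46726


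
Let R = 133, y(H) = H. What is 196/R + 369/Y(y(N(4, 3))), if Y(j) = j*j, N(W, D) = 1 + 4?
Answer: 7711/475 ≈ 16.234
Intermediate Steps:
N(W, D) = 5
Y(j) = j**2
196/R + 369/Y(y(N(4, 3))) = 196/133 + 369/(5**2) = 196*(1/133) + 369/25 = 28/19 + 369*(1/25) = 28/19 + 369/25 = 7711/475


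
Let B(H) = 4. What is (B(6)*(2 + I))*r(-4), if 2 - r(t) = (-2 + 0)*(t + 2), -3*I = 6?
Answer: 0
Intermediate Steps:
I = -2 (I = -⅓*6 = -2)
r(t) = 6 + 2*t (r(t) = 2 - (-2 + 0)*(t + 2) = 2 - (-2)*(2 + t) = 2 - (-4 - 2*t) = 2 + (4 + 2*t) = 6 + 2*t)
(B(6)*(2 + I))*r(-4) = (4*(2 - 2))*(6 + 2*(-4)) = (4*0)*(6 - 8) = 0*(-2) = 0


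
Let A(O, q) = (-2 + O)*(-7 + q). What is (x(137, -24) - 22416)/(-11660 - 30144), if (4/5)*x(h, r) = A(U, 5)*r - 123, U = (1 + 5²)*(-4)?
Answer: 115719/167216 ≈ 0.69203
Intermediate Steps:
U = -104 (U = (1 + 25)*(-4) = 26*(-4) = -104)
A(O, q) = (-7 + q)*(-2 + O)
x(h, r) = -615/4 + 265*r (x(h, r) = 5*((14 - 7*(-104) - 2*5 - 104*5)*r - 123)/4 = 5*((14 + 728 - 10 - 520)*r - 123)/4 = 5*(212*r - 123)/4 = 5*(-123 + 212*r)/4 = -615/4 + 265*r)
(x(137, -24) - 22416)/(-11660 - 30144) = ((-615/4 + 265*(-24)) - 22416)/(-11660 - 30144) = ((-615/4 - 6360) - 22416)/(-41804) = (-26055/4 - 22416)*(-1/41804) = -115719/4*(-1/41804) = 115719/167216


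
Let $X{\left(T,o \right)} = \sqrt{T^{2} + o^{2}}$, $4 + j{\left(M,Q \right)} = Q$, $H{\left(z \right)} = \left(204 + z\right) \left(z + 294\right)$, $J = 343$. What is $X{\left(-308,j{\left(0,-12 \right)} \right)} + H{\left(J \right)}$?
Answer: $348439 + 4 \sqrt{5945} \approx 3.4875 \cdot 10^{5}$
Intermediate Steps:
$H{\left(z \right)} = \left(204 + z\right) \left(294 + z\right)$
$j{\left(M,Q \right)} = -4 + Q$
$X{\left(-308,j{\left(0,-12 \right)} \right)} + H{\left(J \right)} = \sqrt{\left(-308\right)^{2} + \left(-4 - 12\right)^{2}} + \left(59976 + 343^{2} + 498 \cdot 343\right) = \sqrt{94864 + \left(-16\right)^{2}} + \left(59976 + 117649 + 170814\right) = \sqrt{94864 + 256} + 348439 = \sqrt{95120} + 348439 = 4 \sqrt{5945} + 348439 = 348439 + 4 \sqrt{5945}$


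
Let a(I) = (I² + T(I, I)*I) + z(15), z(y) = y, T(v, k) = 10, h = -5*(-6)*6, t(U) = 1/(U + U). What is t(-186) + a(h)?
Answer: 12727979/372 ≈ 34215.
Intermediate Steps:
t(U) = 1/(2*U)
h = 180 (h = 30*6 = 180)
a(I) = 15 + I² + 10*I (a(I) = (I² + 10*I) + 15 = 15 + I² + 10*I)
t(-186) + a(h) = (½)/(-186) + (15 + 180² + 10*180) = (½)*(-1/186) + (15 + 32400 + 1800) = -1/372 + 34215 = 12727979/372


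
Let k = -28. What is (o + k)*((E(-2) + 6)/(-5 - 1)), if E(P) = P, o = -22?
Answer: 100/3 ≈ 33.333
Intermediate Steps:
(o + k)*((E(-2) + 6)/(-5 - 1)) = (-22 - 28)*((-2 + 6)/(-5 - 1)) = -200/(-6) = -200*(-1)/6 = -50*(-⅔) = 100/3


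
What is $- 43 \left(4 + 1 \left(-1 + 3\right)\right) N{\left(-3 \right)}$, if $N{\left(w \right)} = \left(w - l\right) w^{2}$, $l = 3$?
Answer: $13932$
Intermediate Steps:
$N{\left(w \right)} = w^{2} \left(-3 + w\right)$ ($N{\left(w \right)} = \left(w - 3\right) w^{2} = \left(-3 + w\right) w^{2} = w^{2} \left(-3 + w\right)$)
$- 43 \left(4 + 1 \left(-1 + 3\right)\right) N{\left(-3 \right)} = - 43 \left(4 + 1 \left(-1 + 3\right)\right) \left(-3\right)^{2} \left(-3 - 3\right) = - 43 \left(4 + 1 \cdot 2\right) 9 \left(-6\right) = - 43 \left(4 + 2\right) \left(-54\right) = \left(-43\right) 6 \left(-54\right) = \left(-258\right) \left(-54\right) = 13932$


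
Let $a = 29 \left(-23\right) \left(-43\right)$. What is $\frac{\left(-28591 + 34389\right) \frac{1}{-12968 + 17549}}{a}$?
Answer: $\frac{5798}{131387661} \approx 4.4129 \cdot 10^{-5}$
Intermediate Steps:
$a = 28681$ ($a = \left(-667\right) \left(-43\right) = 28681$)
$\frac{\left(-28591 + 34389\right) \frac{1}{-12968 + 17549}}{a} = \frac{\left(-28591 + 34389\right) \frac{1}{-12968 + 17549}}{28681} = \frac{5798}{4581} \cdot \frac{1}{28681} = \frac{5798}{131387661}$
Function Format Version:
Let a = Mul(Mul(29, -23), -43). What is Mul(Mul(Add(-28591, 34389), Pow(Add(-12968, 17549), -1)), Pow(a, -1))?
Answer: Rational(5798, 131387661) ≈ 4.4129e-5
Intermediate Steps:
a = 28681 (a = Mul(-667, -43) = 28681)
Mul(Mul(Add(-28591, 34389), Pow(Add(-12968, 17549), -1)), Pow(a, -1)) = Mul(Mul(Add(-28591, 34389), Pow(Add(-12968, 17549), -1)), Pow(28681, -1)) = Mul(Mul(5798, Pow(4581, -1)), Rational(1, 28681)) = Mul(Mul(5798, Rational(1, 4581)), Rational(1, 28681)) = Mul(Rational(5798, 4581), Rational(1, 28681)) = Rational(5798, 131387661)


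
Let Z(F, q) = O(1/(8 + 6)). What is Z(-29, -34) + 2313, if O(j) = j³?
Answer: 6346873/2744 ≈ 2313.0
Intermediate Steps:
Z(F, q) = 1/2744 (Z(F, q) = (1/(8 + 6))³ = (1/14)³ = 1/2744)
Z(-29, -34) + 2313 = 1/2744 + 2313 = 6346873/2744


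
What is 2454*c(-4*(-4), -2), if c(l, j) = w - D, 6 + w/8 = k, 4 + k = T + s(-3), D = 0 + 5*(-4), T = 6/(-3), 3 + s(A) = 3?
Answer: -186504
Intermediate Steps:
s(A) = 0 (s(A) = -3 + 3 = 0)
T = -2 (T = 6*(-1/3) = -2)
D = -20 (D = 0 - 20 = -20)
k = -6 (k = -4 + (-2 + 0) = -4 - 2 = -6)
w = -96 (w = -48 + 8*(-6) = -48 - 48 = -96)
c(l, j) = -76 (c(l, j) = -96 - 1*(-20) = -96 + 20 = -76)
2454*c(-4*(-4), -2) = 2454*(-76) = -186504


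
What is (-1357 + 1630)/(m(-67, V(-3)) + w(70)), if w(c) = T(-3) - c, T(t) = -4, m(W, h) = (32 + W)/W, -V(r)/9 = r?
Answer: -6097/1641 ≈ -3.7154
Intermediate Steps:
V(r) = -9*r
m(W, h) = (32 + W)/W
w(c) = -4 - c
(-1357 + 1630)/(m(-67, V(-3)) + w(70)) = (-1357 + 1630)/((32 - 67)/(-67) + (-4 - 1*70)) = 273/(-1/67*(-35) + (-4 - 70)) = 273/(35/67 - 74) = 273/(-4923/67) = 273*(-67/4923) = -6097/1641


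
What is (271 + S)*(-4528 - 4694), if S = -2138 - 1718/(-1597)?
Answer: 27480462582/1597 ≈ 1.7208e+7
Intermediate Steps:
S = -3412668/1597 (S = -2138 - 1718*(-1/1597) = -2138 + 1718/1597 = -3412668/1597 ≈ -2136.9)
(271 + S)*(-4528 - 4694) = (271 - 3412668/1597)*(-4528 - 4694) = -2979881/1597*(-9222) = 27480462582/1597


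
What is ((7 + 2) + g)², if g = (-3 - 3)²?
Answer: 2025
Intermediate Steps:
g = 36 (g = (-6)² = 36)
((7 + 2) + g)² = ((7 + 2) + 36)² = (9 + 36)² = 45² = 2025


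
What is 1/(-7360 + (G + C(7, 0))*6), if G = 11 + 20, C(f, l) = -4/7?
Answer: -7/50242 ≈ -0.00013933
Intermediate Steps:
C(f, l) = -4/7 (C(f, l) = -4*⅐ = -4/7)
G = 31
1/(-7360 + (G + C(7, 0))*6) = 1/(-7360 + (31 - 4/7)*6) = 1/(-7360 + (213/7)*6) = 1/(-7360 + 1278/7) = 1/(-50242/7) = -7/50242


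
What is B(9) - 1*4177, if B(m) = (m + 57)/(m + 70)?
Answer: -329917/79 ≈ -4176.2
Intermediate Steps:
B(m) = (57 + m)/(70 + m)
B(9) - 1*4177 = (57 + 9)/(70 + 9) - 1*4177 = 66/79 - 4177 = -329917/79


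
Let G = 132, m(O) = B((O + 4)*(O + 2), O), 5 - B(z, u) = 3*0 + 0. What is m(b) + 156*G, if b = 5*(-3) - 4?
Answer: 20597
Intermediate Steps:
b = -19 (b = -15 - 4 = -19)
B(z, u) = 5 (B(z, u) = 5 - (3*0 + 0) = 5 - (0 + 0) = 5 - 1*0 = 5 + 0 = 5)
m(O) = 5
m(b) + 156*G = 5 + 156*132 = 5 + 20592 = 20597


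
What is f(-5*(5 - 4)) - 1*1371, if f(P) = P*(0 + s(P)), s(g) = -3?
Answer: -1356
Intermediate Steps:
f(P) = -3*P (f(P) = P*(0 - 3) = P*(-3) = -3*P)
f(-5*(5 - 4)) - 1*1371 = -(-15)*(5 - 4) - 1*1371 = -(-15) - 1371 = -3*(-5) - 1371 = 15 - 1371 = -1356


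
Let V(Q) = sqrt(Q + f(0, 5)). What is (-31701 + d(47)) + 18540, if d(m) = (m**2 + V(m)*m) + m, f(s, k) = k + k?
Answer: -10905 + 47*sqrt(57) ≈ -10550.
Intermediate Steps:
f(s, k) = 2*k
V(Q) = sqrt(10 + Q) (V(Q) = sqrt(Q + 2*5) = sqrt(Q + 10) = sqrt(10 + Q))
d(m) = m + m**2 + m*sqrt(10 + m) (d(m) = (m**2 + sqrt(10 + m)*m) + m = (m**2 + m*sqrt(10 + m)) + m = m + m**2 + m*sqrt(10 + m))
(-31701 + d(47)) + 18540 = (-31701 + 47*(1 + 47 + sqrt(10 + 47))) + 18540 = (-31701 + 47*(1 + 47 + sqrt(57))) + 18540 = (-31701 + 47*(48 + sqrt(57))) + 18540 = (-31701 + (2256 + 47*sqrt(57))) + 18540 = (-29445 + 47*sqrt(57)) + 18540 = -10905 + 47*sqrt(57)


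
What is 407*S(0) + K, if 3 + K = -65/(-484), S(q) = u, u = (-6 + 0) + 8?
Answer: 392589/484 ≈ 811.13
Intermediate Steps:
u = 2 (u = -6 + 8 = 2)
S(q) = 2
K = -1387/484 (K = -3 - 65/(-484) = -3 - 65*(-1/484) = -3 + 65/484 = -1387/484 ≈ -2.8657)
407*S(0) + K = 407*2 - 1387/484 = 814 - 1387/484 = 392589/484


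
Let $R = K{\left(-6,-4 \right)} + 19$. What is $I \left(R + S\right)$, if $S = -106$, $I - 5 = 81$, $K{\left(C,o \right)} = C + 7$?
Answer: $-7396$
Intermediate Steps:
$K{\left(C,o \right)} = 7 + C$
$I = 86$ ($I = 5 + 81 = 86$)
$R = 20$ ($R = \left(7 - 6\right) + 19 = 1 + 19 = 20$)
$I \left(R + S\right) = 86 \left(20 - 106\right) = 86 \left(-86\right) = -7396$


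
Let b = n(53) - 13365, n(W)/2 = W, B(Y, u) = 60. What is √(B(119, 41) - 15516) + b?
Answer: -13259 + 4*I*√966 ≈ -13259.0 + 124.32*I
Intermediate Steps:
n(W) = 2*W
b = -13259 (b = 2*53 - 13365 = 106 - 13365 = -13259)
√(B(119, 41) - 15516) + b = √(60 - 15516) - 13259 = √(-15456) - 13259 = 4*I*√966 - 13259 = -13259 + 4*I*√966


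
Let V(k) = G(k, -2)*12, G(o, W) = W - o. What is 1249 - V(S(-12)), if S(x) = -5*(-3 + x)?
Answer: 2173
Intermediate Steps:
S(x) = 15 - 5*x
V(k) = -24 - 12*k (V(k) = (-2 - k)*12 = -24 - 12*k)
1249 - V(S(-12)) = 1249 - (-24 - 12*(15 - 5*(-12))) = 1249 - (-24 - 12*(15 + 60)) = 1249 - (-24 - 12*75) = 1249 - (-24 - 900) = 1249 - 1*(-924) = 1249 + 924 = 2173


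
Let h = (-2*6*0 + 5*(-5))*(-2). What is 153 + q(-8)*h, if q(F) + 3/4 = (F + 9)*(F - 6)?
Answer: -1169/2 ≈ -584.50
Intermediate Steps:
q(F) = -¾ + (-6 + F)*(9 + F) (q(F) = -¾ + (F + 9)*(F - 6) = -¾ + (9 + F)*(-6 + F) = -¾ + (-6 + F)*(9 + F))
h = 50 (h = (-12*0 - 25)*(-2) = (0 - 25)*(-2) = -25*(-2) = 50)
153 + q(-8)*h = 153 + (-219/4 + (-8)² + 3*(-8))*50 = 153 + (-219/4 + 64 - 24)*50 = 153 - 59/4*50 = 153 - 1475/2 = -1169/2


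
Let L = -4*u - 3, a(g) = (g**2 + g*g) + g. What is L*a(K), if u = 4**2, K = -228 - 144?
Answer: -18518532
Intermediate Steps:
K = -372
u = 16
a(g) = g + 2*g**2 (a(g) = (g**2 + g**2) + g = 2*g**2 + g = g + 2*g**2)
L = -67 (L = -4*16 - 3 = -64 - 3 = -67)
L*a(K) = -(-24924)*(1 + 2*(-372)) = -(-24924)*(1 - 744) = -(-24924)*(-743) = -67*276396 = -18518532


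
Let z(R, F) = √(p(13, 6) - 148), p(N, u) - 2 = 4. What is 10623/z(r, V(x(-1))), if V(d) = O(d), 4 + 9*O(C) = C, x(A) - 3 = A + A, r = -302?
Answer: -10623*I*√142/142 ≈ -891.46*I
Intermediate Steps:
p(N, u) = 6 (p(N, u) = 2 + 4 = 6)
x(A) = 3 + 2*A (x(A) = 3 + (A + A) = 3 + 2*A)
O(C) = -4/9 + C/9
V(d) = -4/9 + d/9
z(R, F) = I*√142 (z(R, F) = √(6 - 148) = √(-142) = I*√142)
10623/z(r, V(x(-1))) = 10623/((I*√142)) = 10623*(-I*√142/142) = -10623*I*√142/142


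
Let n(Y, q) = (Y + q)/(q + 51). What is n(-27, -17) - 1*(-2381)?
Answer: 40455/17 ≈ 2379.7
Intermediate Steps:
n(Y, q) = (Y + q)/(51 + q)
n(-27, -17) - 1*(-2381) = (-27 - 17)/(51 - 17) - 1*(-2381) = -44/34 + 2381 = (1/34)*(-44) + 2381 = -22/17 + 2381 = 40455/17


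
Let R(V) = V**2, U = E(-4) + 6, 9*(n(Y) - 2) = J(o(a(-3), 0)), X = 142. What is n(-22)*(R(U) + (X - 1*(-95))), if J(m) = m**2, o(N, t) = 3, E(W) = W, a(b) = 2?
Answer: 723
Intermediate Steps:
n(Y) = 3 (n(Y) = 2 + (1/9)*3**2 = 2 + (1/9)*9 = 2 + 1 = 3)
U = 2 (U = -4 + 6 = 2)
n(-22)*(R(U) + (X - 1*(-95))) = 3*(2**2 + (142 - 1*(-95))) = 3*(4 + (142 + 95)) = 3*(4 + 237) = 3*241 = 723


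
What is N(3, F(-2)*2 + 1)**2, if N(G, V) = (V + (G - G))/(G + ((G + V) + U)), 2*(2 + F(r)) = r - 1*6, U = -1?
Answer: 121/36 ≈ 3.3611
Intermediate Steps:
F(r) = -5 + r/2 (F(r) = -2 + (r - 1*6)/2 = -2 + (r - 6)/2 = -2 + (-6 + r)/2 = -2 + (-3 + r/2) = -5 + r/2)
N(G, V) = V/(-1 + V + 2*G) (N(G, V) = (V + (G - G))/(G + ((G + V) - 1)) = (V + 0)/(G + (-1 + G + V)) = V/(-1 + V + 2*G))
N(3, F(-2)*2 + 1)**2 = (((-5 + (1/2)*(-2))*2 + 1)/(-1 + ((-5 + (1/2)*(-2))*2 + 1) + 2*3))**2 = (((-5 - 1)*2 + 1)/(-1 + ((-5 - 1)*2 + 1) + 6))**2 = ((-6*2 + 1)/(-1 + (-6*2 + 1) + 6))**2 = ((-12 + 1)/(-1 + (-12 + 1) + 6))**2 = (-11/(-1 - 11 + 6))**2 = (-11/(-6))**2 = (-11*(-1/6))**2 = (11/6)**2 = 121/36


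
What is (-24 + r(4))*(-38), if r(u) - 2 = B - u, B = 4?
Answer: 836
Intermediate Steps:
r(u) = 6 - u (r(u) = 2 + (4 - u) = 6 - u)
(-24 + r(4))*(-38) = (-24 + (6 - 1*4))*(-38) = (-24 + (6 - 4))*(-38) = (-24 + 2)*(-38) = -22*(-38) = 836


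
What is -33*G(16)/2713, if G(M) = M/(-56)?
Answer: 66/18991 ≈ 0.0034753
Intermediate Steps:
G(M) = -M/56 (G(M) = M*(-1/56) = -M/56)
-33*G(16)/2713 = -33*(-1/56*16)/2713 = -(-66)/(7*2713) = -33*(-2/18991) = 66/18991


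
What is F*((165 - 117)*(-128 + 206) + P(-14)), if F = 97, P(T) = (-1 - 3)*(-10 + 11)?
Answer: 362780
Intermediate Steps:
P(T) = -4 (P(T) = -4*1 = -4)
F*((165 - 117)*(-128 + 206) + P(-14)) = 97*((165 - 117)*(-128 + 206) - 4) = 97*(48*78 - 4) = 97*(3744 - 4) = 97*3740 = 362780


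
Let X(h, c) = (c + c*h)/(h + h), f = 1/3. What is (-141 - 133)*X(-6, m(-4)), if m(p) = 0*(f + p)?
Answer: 0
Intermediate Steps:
f = ⅓ ≈ 0.33333
m(p) = 0 (m(p) = 0*(⅓ + p) = 0)
X(h, c) = (c + c*h)/(2*h) (X(h, c) = (c + c*h)/((2*h)) = (c + c*h)*(1/(2*h)) = (c + c*h)/(2*h))
(-141 - 133)*X(-6, m(-4)) = (-141 - 133)*((½)*0*(1 - 6)/(-6)) = -137*0*(-1)*(-5)/6 = -274*0 = 0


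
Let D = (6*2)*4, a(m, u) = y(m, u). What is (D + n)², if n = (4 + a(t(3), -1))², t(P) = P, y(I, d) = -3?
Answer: 2401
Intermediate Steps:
a(m, u) = -3
D = 48 (D = 12*4 = 48)
n = 1 (n = (4 - 3)² = 1² = 1)
(D + n)² = (48 + 1)² = 49² = 2401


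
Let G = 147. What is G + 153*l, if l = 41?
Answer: 6420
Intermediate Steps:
G + 153*l = 147 + 153*41 = 147 + 6273 = 6420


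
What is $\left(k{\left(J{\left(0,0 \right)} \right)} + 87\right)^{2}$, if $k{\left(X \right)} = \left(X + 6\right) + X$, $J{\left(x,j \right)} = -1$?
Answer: $8281$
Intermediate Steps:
$k{\left(X \right)} = 6 + 2 X$ ($k{\left(X \right)} = \left(6 + X\right) + X = 6 + 2 X$)
$\left(k{\left(J{\left(0,0 \right)} \right)} + 87\right)^{2} = \left(\left(6 + 2 \left(-1\right)\right) + 87\right)^{2} = \left(\left(6 - 2\right) + 87\right)^{2} = \left(4 + 87\right)^{2} = 91^{2} = 8281$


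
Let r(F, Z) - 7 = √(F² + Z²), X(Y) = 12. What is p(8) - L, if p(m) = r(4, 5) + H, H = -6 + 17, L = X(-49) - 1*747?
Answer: 753 + √41 ≈ 759.40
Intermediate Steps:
L = -735 (L = 12 - 1*747 = 12 - 747 = -735)
H = 11
r(F, Z) = 7 + √(F² + Z²)
p(m) = 18 + √41 (p(m) = (7 + √(4² + 5²)) + 11 = (7 + √(16 + 25)) + 11 = (7 + √41) + 11 = 18 + √41)
p(8) - L = (18 + √41) - 1*(-735) = (18 + √41) + 735 = 753 + √41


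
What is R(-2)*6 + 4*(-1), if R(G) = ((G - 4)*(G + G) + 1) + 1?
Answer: 152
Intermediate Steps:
R(G) = 2 + 2*G*(-4 + G) (R(G) = ((-4 + G)*(2*G) + 1) + 1 = (2*G*(-4 + G) + 1) + 1 = (1 + 2*G*(-4 + G)) + 1 = 2 + 2*G*(-4 + G))
R(-2)*6 + 4*(-1) = (2 - 8*(-2) + 2*(-2)**2)*6 + 4*(-1) = (2 + 16 + 2*4)*6 - 4 = (2 + 16 + 8)*6 - 4 = 26*6 - 4 = 156 - 4 = 152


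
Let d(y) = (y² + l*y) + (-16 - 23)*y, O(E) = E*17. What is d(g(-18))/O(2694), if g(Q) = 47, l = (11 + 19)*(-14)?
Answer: -9682/22899 ≈ -0.42281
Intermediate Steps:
l = -420 (l = 30*(-14) = -420)
O(E) = 17*E
d(y) = y² - 459*y (d(y) = (y² - 420*y) + (-16 - 23)*y = (y² - 420*y) - 39*y = y² - 459*y)
d(g(-18))/O(2694) = (47*(-459 + 47))/((17*2694)) = (47*(-412))/45798 = -19364*1/45798 = -9682/22899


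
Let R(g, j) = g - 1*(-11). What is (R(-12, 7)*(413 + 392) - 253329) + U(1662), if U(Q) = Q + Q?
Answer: -250810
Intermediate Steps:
U(Q) = 2*Q
R(g, j) = 11 + g (R(g, j) = g + 11 = 11 + g)
(R(-12, 7)*(413 + 392) - 253329) + U(1662) = ((11 - 12)*(413 + 392) - 253329) + 2*1662 = (-1*805 - 253329) + 3324 = (-805 - 253329) + 3324 = -254134 + 3324 = -250810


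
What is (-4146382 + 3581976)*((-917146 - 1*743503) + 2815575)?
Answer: -651847163956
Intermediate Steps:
(-4146382 + 3581976)*((-917146 - 1*743503) + 2815575) = -564406*((-917146 - 743503) + 2815575) = -564406*(-1660649 + 2815575) = -564406*1154926 = -651847163956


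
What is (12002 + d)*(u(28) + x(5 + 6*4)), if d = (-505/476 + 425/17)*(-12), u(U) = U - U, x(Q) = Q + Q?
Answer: 80855074/119 ≈ 6.7945e+5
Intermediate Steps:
x(Q) = 2*Q
u(U) = 0
d = -34185/119 (d = (-505*1/476 + 425*(1/17))*(-12) = (-505/476 + 25)*(-12) = (11395/476)*(-12) = -34185/119 ≈ -287.27)
(12002 + d)*(u(28) + x(5 + 6*4)) = (12002 - 34185/119)*(0 + 2*(5 + 6*4)) = 1394053*(0 + 2*(5 + 24))/119 = 1394053*(0 + 2*29)/119 = 1394053*(0 + 58)/119 = (1394053/119)*58 = 80855074/119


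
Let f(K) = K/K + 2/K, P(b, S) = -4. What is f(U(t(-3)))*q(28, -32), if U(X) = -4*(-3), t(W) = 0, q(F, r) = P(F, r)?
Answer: -14/3 ≈ -4.6667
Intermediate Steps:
q(F, r) = -4
U(X) = 12
f(K) = 1 + 2/K
f(U(t(-3)))*q(28, -32) = ((2 + 12)/12)*(-4) = ((1/12)*14)*(-4) = (7/6)*(-4) = -14/3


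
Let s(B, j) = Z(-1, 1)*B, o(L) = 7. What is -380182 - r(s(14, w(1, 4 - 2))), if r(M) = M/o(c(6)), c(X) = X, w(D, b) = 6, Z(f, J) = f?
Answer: -380180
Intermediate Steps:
s(B, j) = -B
r(M) = M/7
-380182 - r(s(14, w(1, 4 - 2))) = -380182 - (-1*14)/7 = -380182 - (-14)/7 = -380182 - 1*(-2) = -380182 + 2 = -380180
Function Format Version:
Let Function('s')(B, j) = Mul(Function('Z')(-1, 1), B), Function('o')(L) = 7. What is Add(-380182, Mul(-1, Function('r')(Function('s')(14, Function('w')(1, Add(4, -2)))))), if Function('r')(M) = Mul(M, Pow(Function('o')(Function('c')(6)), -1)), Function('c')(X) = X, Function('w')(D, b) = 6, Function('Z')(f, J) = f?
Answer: -380180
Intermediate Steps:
Function('s')(B, j) = Mul(-1, B)
Function('r')(M) = Mul(Rational(1, 7), M) (Function('r')(M) = Mul(M, Pow(7, -1)) = Mul(M, Rational(1, 7)) = Mul(Rational(1, 7), M))
Add(-380182, Mul(-1, Function('r')(Function('s')(14, Function('w')(1, Add(4, -2)))))) = Add(-380182, Mul(-1, Mul(Rational(1, 7), Mul(-1, 14)))) = Add(-380182, Mul(-1, Mul(Rational(1, 7), -14))) = Add(-380182, Mul(-1, -2)) = Add(-380182, 2) = -380180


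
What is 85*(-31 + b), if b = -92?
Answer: -10455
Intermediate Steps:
85*(-31 + b) = 85*(-31 - 92) = 85*(-123) = -10455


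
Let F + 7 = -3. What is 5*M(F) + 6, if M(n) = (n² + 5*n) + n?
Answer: 206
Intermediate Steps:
F = -10 (F = -7 - 3 = -10)
M(n) = n² + 6*n
5*M(F) + 6 = 5*(-10*(6 - 10)) + 6 = 5*(-10*(-4)) + 6 = 5*40 + 6 = 200 + 6 = 206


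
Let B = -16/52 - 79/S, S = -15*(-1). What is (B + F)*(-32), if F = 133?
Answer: -795136/195 ≈ -4077.6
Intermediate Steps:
S = 15
B = -1087/195 (B = -16/52 - 79/15 = -16*1/52 - 79*1/15 = -4/13 - 79/15 = -1087/195 ≈ -5.5744)
(B + F)*(-32) = (-1087/195 + 133)*(-32) = (24848/195)*(-32) = -795136/195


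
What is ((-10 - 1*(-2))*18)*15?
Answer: -2160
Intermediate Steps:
((-10 - 1*(-2))*18)*15 = ((-10 + 2)*18)*15 = -8*18*15 = -144*15 = -2160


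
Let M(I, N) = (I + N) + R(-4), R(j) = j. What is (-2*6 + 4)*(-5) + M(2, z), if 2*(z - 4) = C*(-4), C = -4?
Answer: 50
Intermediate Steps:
z = 12 (z = 4 + (-4*(-4))/2 = 4 + (1/2)*16 = 4 + 8 = 12)
M(I, N) = -4 + I + N (M(I, N) = (I + N) - 4 = -4 + I + N)
(-2*6 + 4)*(-5) + M(2, z) = (-2*6 + 4)*(-5) + (-4 + 2 + 12) = (-12 + 4)*(-5) + 10 = -8*(-5) + 10 = 40 + 10 = 50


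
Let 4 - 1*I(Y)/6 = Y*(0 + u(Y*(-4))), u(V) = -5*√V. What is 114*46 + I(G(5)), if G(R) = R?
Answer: 5268 + 300*I*√5 ≈ 5268.0 + 670.82*I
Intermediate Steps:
I(Y) = 24 + 60*Y*√(-Y) (I(Y) = 24 - 6*Y*(0 - 5*2*√(-Y)) = 24 - 6*Y*(0 - 10*√(-Y)) = 24 - 6*Y*(-10*√(-Y)) = 24 - (-60)*Y*√(-Y) = 24 + 60*Y*√(-Y))
114*46 + I(G(5)) = 114*46 + (24 - 60*(-5*I*√5)) = 5244 + (24 - (-300)*I*√5) = 5244 + (24 + 300*I*√5) = 5268 + 300*I*√5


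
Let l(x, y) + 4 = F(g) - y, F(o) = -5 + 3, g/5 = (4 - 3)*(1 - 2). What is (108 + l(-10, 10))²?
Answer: 8464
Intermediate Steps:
g = -5 (g = 5*((4 - 3)*(1 - 2)) = 5*(1*(-1)) = 5*(-1) = -5)
F(o) = -2
l(x, y) = -6 - y (l(x, y) = -4 + (-2 - y) = -6 - y)
(108 + l(-10, 10))² = (108 + (-6 - 1*10))² = (108 + (-6 - 10))² = (108 - 16)² = 92² = 8464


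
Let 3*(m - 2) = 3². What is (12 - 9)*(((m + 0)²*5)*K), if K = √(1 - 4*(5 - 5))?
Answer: 375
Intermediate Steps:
m = 5 (m = 2 + (⅓)*3² = 2 + (⅓)*9 = 2 + 3 = 5)
K = 1 (K = √(1 - 4*0) = √(1 + 0) = √1 = 1)
(12 - 9)*(((m + 0)²*5)*K) = (12 - 9)*(((5 + 0)²*5)*1) = 3*((5²*5)*1) = 3*((25*5)*1) = 3*(125*1) = 3*125 = 375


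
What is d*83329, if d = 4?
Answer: 333316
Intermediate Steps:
d*83329 = 4*83329 = 333316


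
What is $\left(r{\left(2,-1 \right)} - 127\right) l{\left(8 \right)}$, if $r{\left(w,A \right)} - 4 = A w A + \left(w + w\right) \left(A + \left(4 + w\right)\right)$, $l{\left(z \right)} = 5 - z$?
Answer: $303$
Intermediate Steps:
$r{\left(w,A \right)} = 4 + w A^{2} + 2 w \left(4 + A + w\right)$ ($r{\left(w,A \right)} = 4 + \left(A w A + \left(w + w\right) \left(A + \left(4 + w\right)\right)\right) = 4 + \left(w A^{2} + 2 w \left(4 + A + w\right)\right) = 4 + w A^{2} + 2 w \left(4 + A + w\right)$)
$\left(r{\left(2,-1 \right)} - 127\right) l{\left(8 \right)} = \left(\left(4 + 2 \cdot 2^{2} + 8 \cdot 2 + 2 \left(-1\right)^{2} + 2 \left(-1\right) 2\right) - 127\right) \left(5 - 8\right) = \left(\left(4 + 2 \cdot 4 + 16 + 2 \cdot 1 - 4\right) - 127\right) \left(5 - 8\right) = \left(\left(4 + 8 + 16 + 2 - 4\right) - 127\right) \left(-3\right) = \left(26 - 127\right) \left(-3\right) = \left(-101\right) \left(-3\right) = 303$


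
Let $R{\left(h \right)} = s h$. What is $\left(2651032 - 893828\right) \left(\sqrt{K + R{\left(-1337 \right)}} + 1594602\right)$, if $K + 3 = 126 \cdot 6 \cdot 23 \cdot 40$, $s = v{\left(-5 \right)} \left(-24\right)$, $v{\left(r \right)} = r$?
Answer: $2802041012808 + 5271612 \sqrt{59453} \approx 2.8033 \cdot 10^{12}$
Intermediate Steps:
$s = 120$ ($s = \left(-5\right) \left(-24\right) = 120$)
$R{\left(h \right)} = 120 h$
$K = 695517$ ($K = -3 + 126 \cdot 6 \cdot 23 \cdot 40 = -3 + 126 \cdot 138 \cdot 40 = -3 + 17388 \cdot 40 = -3 + 695520 = 695517$)
$\left(2651032 - 893828\right) \left(\sqrt{K + R{\left(-1337 \right)}} + 1594602\right) = \left(2651032 - 893828\right) \left(\sqrt{695517 + 120 \left(-1337\right)} + 1594602\right) = 1757204 \left(\sqrt{695517 - 160440} + 1594602\right) = 1757204 \left(\sqrt{535077} + 1594602\right) = 1757204 \left(3 \sqrt{59453} + 1594602\right) = 1757204 \left(1594602 + 3 \sqrt{59453}\right) = 2802041012808 + 5271612 \sqrt{59453}$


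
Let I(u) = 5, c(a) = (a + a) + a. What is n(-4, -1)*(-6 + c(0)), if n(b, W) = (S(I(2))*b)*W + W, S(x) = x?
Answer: -114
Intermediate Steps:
c(a) = 3*a (c(a) = 2*a + a = 3*a)
n(b, W) = W + 5*W*b (n(b, W) = (5*b)*W + W = 5*W*b + W = W + 5*W*b)
n(-4, -1)*(-6 + c(0)) = (-(1 + 5*(-4)))*(-6 + 3*0) = (-(1 - 20))*(-6 + 0) = -1*(-19)*(-6) = 19*(-6) = -114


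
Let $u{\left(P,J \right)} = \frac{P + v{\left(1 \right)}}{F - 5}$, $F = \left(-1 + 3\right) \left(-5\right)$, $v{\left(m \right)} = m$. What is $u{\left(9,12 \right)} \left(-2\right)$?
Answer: $\frac{4}{3} \approx 1.3333$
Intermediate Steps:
$F = -10$ ($F = 2 \left(-5\right) = -10$)
$u{\left(P,J \right)} = - \frac{1}{15} - \frac{P}{15}$ ($u{\left(P,J \right)} = \frac{P + 1}{-10 - 5} = \frac{1 + P}{-15} = \left(1 + P\right) \left(- \frac{1}{15}\right) = - \frac{1}{15} - \frac{P}{15}$)
$u{\left(9,12 \right)} \left(-2\right) = \left(- \frac{1}{15} - \frac{3}{5}\right) \left(-2\right) = \left(- \frac{2}{3}\right) \left(-2\right) = \frac{4}{3}$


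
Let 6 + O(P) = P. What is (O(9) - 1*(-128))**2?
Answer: 17161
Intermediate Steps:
O(P) = -6 + P
(O(9) - 1*(-128))**2 = ((-6 + 9) - 1*(-128))**2 = (3 + 128)**2 = 131**2 = 17161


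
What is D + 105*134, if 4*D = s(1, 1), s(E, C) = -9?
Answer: 56271/4 ≈ 14068.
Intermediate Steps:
D = -9/4 (D = (¼)*(-9) = -9/4 ≈ -2.2500)
D + 105*134 = -9/4 + 105*134 = -9/4 + 14070 = 56271/4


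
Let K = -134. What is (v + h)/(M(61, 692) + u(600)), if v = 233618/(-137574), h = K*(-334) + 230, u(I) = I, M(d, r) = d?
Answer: 3094335173/45468207 ≈ 68.055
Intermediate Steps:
h = 44986 (h = -134*(-334) + 230 = 44756 + 230 = 44986)
v = -116809/68787 (v = 233618*(-1/137574) = -116809/68787 ≈ -1.6981)
(v + h)/(M(61, 692) + u(600)) = (-116809/68787 + 44986)/(61 + 600) = (3094335173/68787)/661 = (3094335173/68787)*(1/661) = 3094335173/45468207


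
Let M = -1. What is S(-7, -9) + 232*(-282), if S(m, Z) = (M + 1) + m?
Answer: -65431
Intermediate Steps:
S(m, Z) = m (S(m, Z) = (-1 + 1) + m = 0 + m = m)
S(-7, -9) + 232*(-282) = -7 + 232*(-282) = -7 - 65424 = -65431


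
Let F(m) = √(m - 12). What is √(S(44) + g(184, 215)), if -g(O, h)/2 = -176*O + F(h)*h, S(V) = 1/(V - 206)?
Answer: √(20984830 - 139320*√203)/18 ≈ 242.16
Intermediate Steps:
F(m) = √(-12 + m)
S(V) = 1/(-206 + V)
g(O, h) = 352*O - 2*h*√(-12 + h) (g(O, h) = -2*(-176*O + √(-12 + h)*h) = -2*(-176*O + h*√(-12 + h)) = 352*O - 2*h*√(-12 + h))
√(S(44) + g(184, 215)) = √(1/(-206 + 44) + (352*184 - 2*215*√(-12 + 215))) = √(1/(-162) + (64768 - 2*215*√203)) = √(-1/162 + (64768 - 430*√203)) = √(10492415/162 - 430*√203)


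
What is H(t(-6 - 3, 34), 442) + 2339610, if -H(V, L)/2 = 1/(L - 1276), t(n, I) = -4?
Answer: 975617371/417 ≈ 2.3396e+6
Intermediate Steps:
H(V, L) = -2/(-1276 + L) (H(V, L) = -2/(L - 1276) = -2/(-1276 + L))
H(t(-6 - 3, 34), 442) + 2339610 = -2/(-1276 + 442) + 2339610 = -2/(-834) + 2339610 = -2*(-1/834) + 2339610 = 1/417 + 2339610 = 975617371/417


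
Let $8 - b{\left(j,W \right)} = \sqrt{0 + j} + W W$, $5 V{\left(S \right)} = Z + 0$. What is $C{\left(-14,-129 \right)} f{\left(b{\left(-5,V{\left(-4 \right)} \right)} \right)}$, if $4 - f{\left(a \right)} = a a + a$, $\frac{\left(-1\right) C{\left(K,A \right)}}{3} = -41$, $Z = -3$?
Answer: $- \frac{4382613}{625} + \frac{50061 i \sqrt{5}}{25} \approx -7012.2 + 4477.6 i$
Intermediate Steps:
$V{\left(S \right)} = - \frac{3}{5}$ ($V{\left(S \right)} = \frac{-3 + 0}{5} = \frac{1}{5} \left(-3\right) = - \frac{3}{5}$)
$C{\left(K,A \right)} = 123$ ($C{\left(K,A \right)} = \left(-3\right) \left(-41\right) = 123$)
$b{\left(j,W \right)} = 8 - W^{2} - \sqrt{j}$ ($b{\left(j,W \right)} = 8 - \left(\sqrt{0 + j} + W W\right) = 8 - \left(\sqrt{j} + W^{2}\right) = 8 - \left(W^{2} + \sqrt{j}\right) = 8 - W^{2} - \sqrt{j}$)
$f{\left(a \right)} = 4 - a - a^{2}$ ($f{\left(a \right)} = 4 - \left(a a + a\right) = 4 - \left(a^{2} + a\right) = 4 - \left(a + a^{2}\right) = 4 - a - a^{2}$)
$C{\left(-14,-129 \right)} f{\left(b{\left(-5,V{\left(-4 \right)} \right)} \right)} = 123 \left(4 - \left(8 - \left(- \frac{3}{5}\right)^{2} - \sqrt{-5}\right) - \left(8 - \left(- \frac{3}{5}\right)^{2} - \sqrt{-5}\right)^{2}\right) = 123 \left(4 - \left(8 - \frac{9}{25} - i \sqrt{5}\right) - \left(8 - \frac{9}{25} - i \sqrt{5}\right)^{2}\right) = 123 \left(4 - \left(\frac{191}{25} - i \sqrt{5}\right) - \left(\frac{191}{25} - i \sqrt{5}\right)^{2}\right) = 123 \left(- \frac{91}{25} - \left(\frac{191}{25} - i \sqrt{5}\right)^{2} + i \sqrt{5}\right) = - \frac{11193}{25} - 123 \left(\frac{191}{25} - i \sqrt{5}\right)^{2} + 123 i \sqrt{5}$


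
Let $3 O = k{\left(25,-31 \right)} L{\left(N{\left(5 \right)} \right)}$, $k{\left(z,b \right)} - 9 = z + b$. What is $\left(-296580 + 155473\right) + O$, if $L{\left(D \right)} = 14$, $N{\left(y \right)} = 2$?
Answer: $-141093$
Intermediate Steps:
$k{\left(z,b \right)} = 9 + b + z$ ($k{\left(z,b \right)} = 9 + \left(z + b\right) = 9 + \left(b + z\right) = 9 + b + z$)
$O = 14$ ($O = \frac{\left(9 - 31 + 25\right) 14}{3} = \frac{3 \cdot 14}{3} = \frac{1}{3} \cdot 42 = 14$)
$\left(-296580 + 155473\right) + O = \left(-296580 + 155473\right) + 14 = -141107 + 14 = -141093$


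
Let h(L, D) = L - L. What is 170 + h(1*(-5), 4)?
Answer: 170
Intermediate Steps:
h(L, D) = 0
170 + h(1*(-5), 4) = 170 + 0 = 170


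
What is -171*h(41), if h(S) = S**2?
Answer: -287451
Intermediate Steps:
-171*h(41) = -171*41**2 = -171*1681 = -287451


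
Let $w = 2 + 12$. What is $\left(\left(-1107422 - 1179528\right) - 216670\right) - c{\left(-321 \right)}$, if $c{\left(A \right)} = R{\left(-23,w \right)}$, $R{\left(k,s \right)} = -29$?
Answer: $-2503591$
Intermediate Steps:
$w = 14$
$c{\left(A \right)} = -29$
$\left(\left(-1107422 - 1179528\right) - 216670\right) - c{\left(-321 \right)} = \left(\left(-1107422 - 1179528\right) - 216670\right) - -29 = \left(-2286950 - 216670\right) + 29 = -2503620 + 29 = -2503591$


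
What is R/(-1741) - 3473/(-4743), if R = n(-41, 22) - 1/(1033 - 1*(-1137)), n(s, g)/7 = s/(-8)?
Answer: 1645375217/2312117640 ≈ 0.71163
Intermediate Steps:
n(s, g) = -7*s/8 (n(s, g) = 7*(s/(-8)) = 7*(s*(-⅛)) = 7*(-s/8) = -7*s/8)
R = 311391/8680 (R = -7/8*(-41) - 1/(1033 - 1*(-1137)) = 287/8 - 1/(1033 + 1137) = 287/8 - 1/2170 = 311391/8680 ≈ 35.875)
R/(-1741) - 3473/(-4743) = (311391/8680)/(-1741) - 3473/(-4743) = (311391/8680)*(-1/1741) - 3473*(-1/4743) = -311391/15111880 + 3473/4743 = 1645375217/2312117640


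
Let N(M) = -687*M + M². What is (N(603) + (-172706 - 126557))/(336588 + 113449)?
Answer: -349915/450037 ≈ -0.77752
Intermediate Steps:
N(M) = M² - 687*M
(N(603) + (-172706 - 126557))/(336588 + 113449) = (603*(-687 + 603) + (-172706 - 126557))/(336588 + 113449) = (603*(-84) - 299263)/450037 = (-50652 - 299263)*(1/450037) = -349915*1/450037 = -349915/450037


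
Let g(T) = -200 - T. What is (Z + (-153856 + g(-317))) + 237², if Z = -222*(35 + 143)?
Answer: -137086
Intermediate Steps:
Z = -39516 (Z = -222*178 = -39516)
(Z + (-153856 + g(-317))) + 237² = (-39516 + (-153856 + (-200 - 1*(-317)))) + 237² = (-39516 + (-153856 + (-200 + 317))) + 56169 = (-39516 + (-153856 + 117)) + 56169 = (-39516 - 153739) + 56169 = -193255 + 56169 = -137086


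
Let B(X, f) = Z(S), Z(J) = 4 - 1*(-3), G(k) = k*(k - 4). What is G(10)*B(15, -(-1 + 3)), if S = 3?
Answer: 420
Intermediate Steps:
G(k) = k*(-4 + k)
Z(J) = 7 (Z(J) = 4 + 3 = 7)
B(X, f) = 7
G(10)*B(15, -(-1 + 3)) = (10*(-4 + 10))*7 = (10*6)*7 = 60*7 = 420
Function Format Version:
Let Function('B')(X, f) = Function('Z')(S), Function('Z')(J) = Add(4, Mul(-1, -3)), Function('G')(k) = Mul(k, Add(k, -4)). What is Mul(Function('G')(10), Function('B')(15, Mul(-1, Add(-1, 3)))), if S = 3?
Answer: 420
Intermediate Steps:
Function('G')(k) = Mul(k, Add(-4, k))
Function('Z')(J) = 7 (Function('Z')(J) = Add(4, 3) = 7)
Function('B')(X, f) = 7
Mul(Function('G')(10), Function('B')(15, Mul(-1, Add(-1, 3)))) = Mul(Mul(10, Add(-4, 10)), 7) = Mul(Mul(10, 6), 7) = Mul(60, 7) = 420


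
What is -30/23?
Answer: -30/23 ≈ -1.3043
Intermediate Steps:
-30/23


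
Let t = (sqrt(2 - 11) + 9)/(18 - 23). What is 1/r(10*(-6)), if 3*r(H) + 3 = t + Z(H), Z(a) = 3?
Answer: -3/2 + I/2 ≈ -1.5 + 0.5*I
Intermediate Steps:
t = -9/5 - 3*I/5 (t = (sqrt(-9) + 9)/(-5) = (3*I + 9)*(-1/5) = (9 + 3*I)*(-1/5) = -9/5 - 3*I/5 ≈ -1.8 - 0.6*I)
r(H) = -3/5 - I/5 (r(H) = -1 + ((-9/5 - 3*I/5) + 3)/3 = -1 + (6/5 - 3*I/5)/3 = -1 + (2/5 - I/5) = -3/5 - I/5)
1/r(10*(-6)) = 1/(-3/5 - I/5) = 5*(-3/5 + I/5)/2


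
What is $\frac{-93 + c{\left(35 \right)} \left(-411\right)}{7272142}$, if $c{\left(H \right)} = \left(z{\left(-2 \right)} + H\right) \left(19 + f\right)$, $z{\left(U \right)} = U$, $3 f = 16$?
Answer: $- \frac{165063}{3636071} \approx -0.045396$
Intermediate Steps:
$f = \frac{16}{3}$ ($f = \frac{1}{3} \cdot 16 = \frac{16}{3} \approx 5.3333$)
$c{\left(H \right)} = - \frac{146}{3} + \frac{73 H}{3}$ ($c{\left(H \right)} = \left(-2 + H\right) \left(19 + \frac{16}{3}\right) = \left(-2 + H\right) \frac{73}{3} = - \frac{146}{3} + \frac{73 H}{3}$)
$\frac{-93 + c{\left(35 \right)} \left(-411\right)}{7272142} = \frac{-93 + \left(- \frac{146}{3} + \frac{73}{3} \cdot 35\right) \left(-411\right)}{7272142} = \left(-93 + \left(- \frac{146}{3} + \frac{2555}{3}\right) \left(-411\right)\right) \frac{1}{7272142} = \left(-93 + 803 \left(-411\right)\right) \frac{1}{7272142} = \left(-93 - 330033\right) \frac{1}{7272142} = \left(-330126\right) \frac{1}{7272142} = - \frac{165063}{3636071}$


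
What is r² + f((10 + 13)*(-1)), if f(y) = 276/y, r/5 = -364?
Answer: 3312388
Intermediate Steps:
r = -1820 (r = 5*(-364) = -1820)
r² + f((10 + 13)*(-1)) = (-1820)² + 276/(((10 + 13)*(-1))) = 3312400 + 276/((23*(-1))) = 3312400 + 276/(-23) = 3312400 + 276*(-1/23) = 3312400 - 12 = 3312388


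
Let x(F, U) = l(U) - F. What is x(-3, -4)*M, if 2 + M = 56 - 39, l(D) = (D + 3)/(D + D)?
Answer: 375/8 ≈ 46.875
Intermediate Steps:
l(D) = (3 + D)/(2*D) (l(D) = (3 + D)/((2*D)) = (3 + D)*(1/(2*D)) = (3 + D)/(2*D))
x(F, U) = -F + (3 + U)/(2*U) (x(F, U) = (3 + U)/(2*U) - F = -F + (3 + U)/(2*U))
M = 15 (M = -2 + (56 - 39) = -2 + 17 = 15)
x(-3, -4)*M = (1/2 - 1*(-3) + (3/2)/(-4))*15 = (1/2 + 3 + (3/2)*(-1/4))*15 = (1/2 + 3 - 3/8)*15 = (25/8)*15 = 375/8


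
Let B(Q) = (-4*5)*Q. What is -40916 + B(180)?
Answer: -44516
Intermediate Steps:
B(Q) = -20*Q
-40916 + B(180) = -40916 - 20*180 = -40916 - 3600 = -44516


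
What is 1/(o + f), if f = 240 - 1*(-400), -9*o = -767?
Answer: 9/6527 ≈ 0.0013789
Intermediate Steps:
o = 767/9 (o = -1/9*(-767) = 767/9 ≈ 85.222)
f = 640 (f = 240 + 400 = 640)
1/(o + f) = 1/(767/9 + 640) = 1/(6527/9) = 9/6527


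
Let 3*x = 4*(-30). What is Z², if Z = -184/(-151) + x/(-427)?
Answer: 7158513664/4157283529 ≈ 1.7219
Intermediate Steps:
x = -40 (x = (4*(-30))/3 = (⅓)*(-120) = -40)
Z = 84608/64477 (Z = -184/(-151) - 40/(-427) = -184*(-1/151) - 40*(-1/427) = 184/151 + 40/427 = 84608/64477 ≈ 1.3122)
Z² = (84608/64477)² = 7158513664/4157283529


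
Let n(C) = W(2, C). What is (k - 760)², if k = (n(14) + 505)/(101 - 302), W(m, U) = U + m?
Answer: 23495064961/40401 ≈ 5.8155e+5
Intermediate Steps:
n(C) = 2 + C (n(C) = C + 2 = 2 + C)
k = -521/201 (k = ((2 + 14) + 505)/(101 - 302) = (16 + 505)/(-201) = 521*(-1/201) = -521/201 ≈ -2.5920)
(k - 760)² = (-521/201 - 760)² = (-153281/201)² = 23495064961/40401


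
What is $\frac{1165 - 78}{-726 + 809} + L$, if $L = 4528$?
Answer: $\frac{376911}{83} \approx 4541.1$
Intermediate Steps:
$\frac{1165 - 78}{-726 + 809} + L = \frac{1165 - 78}{-726 + 809} + 4528 = \frac{1087}{83} + 4528 = \frac{376911}{83}$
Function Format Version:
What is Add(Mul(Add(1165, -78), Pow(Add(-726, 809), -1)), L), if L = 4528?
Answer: Rational(376911, 83) ≈ 4541.1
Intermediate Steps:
Add(Mul(Add(1165, -78), Pow(Add(-726, 809), -1)), L) = Add(Mul(Add(1165, -78), Pow(Add(-726, 809), -1)), 4528) = Add(Mul(1087, Pow(83, -1)), 4528) = Add(Mul(1087, Rational(1, 83)), 4528) = Add(Rational(1087, 83), 4528) = Rational(376911, 83)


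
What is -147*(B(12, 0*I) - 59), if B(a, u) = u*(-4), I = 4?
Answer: 8673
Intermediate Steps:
B(a, u) = -4*u
-147*(B(12, 0*I) - 59) = -147*(-0*4 - 59) = -147*(-4*0 - 59) = -147*(0 - 59) = -147*(-59) = 8673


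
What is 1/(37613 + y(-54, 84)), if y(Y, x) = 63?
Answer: 1/37676 ≈ 2.6542e-5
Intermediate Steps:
1/(37613 + y(-54, 84)) = 1/(37613 + 63) = 1/37676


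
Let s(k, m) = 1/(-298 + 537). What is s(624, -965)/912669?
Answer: 1/218127891 ≈ 4.5845e-9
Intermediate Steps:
s(k, m) = 1/239
s(624, -965)/912669 = (1/239)/912669 = (1/239)*(1/912669) = 1/218127891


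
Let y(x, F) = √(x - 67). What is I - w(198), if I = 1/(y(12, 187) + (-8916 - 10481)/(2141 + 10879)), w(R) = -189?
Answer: 37408613289/197956441 - 3459600*I*√55/197956441 ≈ 188.97 - 0.12961*I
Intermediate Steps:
y(x, F) = √(-67 + x)
I = 1/(-2771/1860 + I*√55) (I = 1/(√(-67 + 12) + (-8916 - 10481)/(2141 + 10879)) = 1/(√(-55) - 19397/13020) = 1/(I*√55 - 19397*1/13020) = 1/(I*√55 - 2771/1860) = 1/(-2771/1860 + I*√55) ≈ -0.026036 - 0.12961*I)
I - w(198) = (-5154060/197956441 - 3459600*I*√55/197956441) - 1*(-189) = (-5154060/197956441 - 3459600*I*√55/197956441) + 189 = 37408613289/197956441 - 3459600*I*√55/197956441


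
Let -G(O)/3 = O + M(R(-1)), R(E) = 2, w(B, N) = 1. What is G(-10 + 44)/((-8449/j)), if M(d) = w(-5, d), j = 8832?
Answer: 132480/1207 ≈ 109.76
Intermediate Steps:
M(d) = 1
G(O) = -3 - 3*O (G(O) = -3*(O + 1) = -3*(1 + O) = -3 - 3*O)
G(-10 + 44)/((-8449/j)) = (-3 - 3*(-10 + 44))/((-8449/8832)) = (-3 - 3*34)/((-8449*1/8832)) = (-3 - 102)/(-8449/8832) = -105*(-8832/8449) = 132480/1207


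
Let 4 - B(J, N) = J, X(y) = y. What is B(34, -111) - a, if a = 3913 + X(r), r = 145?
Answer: -4088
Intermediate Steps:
B(J, N) = 4 - J
a = 4058 (a = 3913 + 145 = 4058)
B(34, -111) - a = (4 - 1*34) - 1*4058 = (4 - 34) - 4058 = -30 - 4058 = -4088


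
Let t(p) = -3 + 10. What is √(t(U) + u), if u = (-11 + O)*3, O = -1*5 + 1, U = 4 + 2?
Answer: I*√38 ≈ 6.1644*I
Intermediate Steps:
U = 6
O = -4 (O = -5 + 1 = -4)
t(p) = 7
u = -45 (u = (-11 - 4)*3 = -15*3 = -45)
√(t(U) + u) = √(7 - 45) = √(-38) = I*√38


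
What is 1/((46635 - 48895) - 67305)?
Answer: -1/69565 ≈ -1.4375e-5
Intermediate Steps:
1/((46635 - 48895) - 67305) = 1/(-2260 - 67305) = 1/(-69565) = -1/69565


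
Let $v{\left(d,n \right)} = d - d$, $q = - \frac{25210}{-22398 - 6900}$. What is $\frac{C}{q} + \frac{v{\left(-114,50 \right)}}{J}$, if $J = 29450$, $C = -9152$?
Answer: $- \frac{134067648}{12605} \approx -10636.0$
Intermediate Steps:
$q = \frac{12605}{14649}$ ($q = - \frac{25210}{-22398 - 6900} = - \frac{25210}{-29298} = \left(-25210\right) \left(- \frac{1}{29298}\right) = \frac{12605}{14649} \approx 0.86047$)
$v{\left(d,n \right)} = 0$
$\frac{C}{q} + \frac{v{\left(-114,50 \right)}}{J} = - \frac{9152}{\frac{12605}{14649}} + \frac{0}{29450} = \left(-9152\right) \frac{14649}{12605} + 0 \cdot \frac{1}{29450} = - \frac{134067648}{12605} + 0 = - \frac{134067648}{12605}$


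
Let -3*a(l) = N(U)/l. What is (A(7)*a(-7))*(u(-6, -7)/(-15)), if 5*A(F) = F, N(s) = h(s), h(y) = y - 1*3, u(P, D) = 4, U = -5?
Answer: 32/225 ≈ 0.14222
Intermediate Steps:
h(y) = -3 + y (h(y) = y - 3 = -3 + y)
N(s) = -3 + s
A(F) = F/5
a(l) = 8/(3*l) (a(l) = -(-3 - 5)/(3*l) = -(-8)/(3*l) = 8/(3*l))
(A(7)*a(-7))*(u(-6, -7)/(-15)) = (((⅕)*7)*((8/3)/(-7)))*(4/(-15)) = (7*((8/3)*(-⅐))/5)*(4*(-1/15)) = ((7/5)*(-8/21))*(-4/15) = -8/15*(-4/15) = 32/225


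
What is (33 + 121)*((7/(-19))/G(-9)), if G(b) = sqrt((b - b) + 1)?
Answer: -1078/19 ≈ -56.737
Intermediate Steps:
G(b) = 1 (G(b) = sqrt(0 + 1) = sqrt(1) = 1)
(33 + 121)*((7/(-19))/G(-9)) = (33 + 121)*((7/(-19))/1) = 154*((7*(-1/19))*1) = 154*(-7/19*1) = 154*(-7/19) = -1078/19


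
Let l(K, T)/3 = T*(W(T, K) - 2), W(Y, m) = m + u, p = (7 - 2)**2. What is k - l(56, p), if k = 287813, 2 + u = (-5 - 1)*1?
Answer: 284363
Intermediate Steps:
u = -8 (u = -2 + (-5 - 1)*1 = -2 - 6*1 = -2 - 6 = -8)
p = 25 (p = 5**2 = 25)
W(Y, m) = -8 + m (W(Y, m) = m - 8 = -8 + m)
l(K, T) = 3*T*(-10 + K) (l(K, T) = 3*(T*((-8 + K) - 2)) = 3*(T*(-10 + K)) = 3*T*(-10 + K))
k - l(56, p) = 287813 - 3*25*(-10 + 56) = 287813 - 3*25*46 = 287813 - 1*3450 = 287813 - 3450 = 284363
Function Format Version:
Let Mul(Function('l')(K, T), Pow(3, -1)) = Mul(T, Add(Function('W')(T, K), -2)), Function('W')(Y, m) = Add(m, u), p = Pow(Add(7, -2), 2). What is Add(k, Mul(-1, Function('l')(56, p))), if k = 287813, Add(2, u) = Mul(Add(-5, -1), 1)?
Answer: 284363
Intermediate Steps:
u = -8 (u = Add(-2, Mul(Add(-5, -1), 1)) = Add(-2, Mul(-6, 1)) = Add(-2, -6) = -8)
p = 25 (p = Pow(5, 2) = 25)
Function('W')(Y, m) = Add(-8, m) (Function('W')(Y, m) = Add(m, -8) = Add(-8, m))
Function('l')(K, T) = Mul(3, T, Add(-10, K)) (Function('l')(K, T) = Mul(3, Mul(T, Add(Add(-8, K), -2))) = Mul(3, Mul(T, Add(-10, K))) = Mul(3, T, Add(-10, K)))
Add(k, Mul(-1, Function('l')(56, p))) = Add(287813, Mul(-1, Mul(3, 25, Add(-10, 56)))) = Add(287813, Mul(-1, Mul(3, 25, 46))) = Add(287813, Mul(-1, 3450)) = Add(287813, -3450) = 284363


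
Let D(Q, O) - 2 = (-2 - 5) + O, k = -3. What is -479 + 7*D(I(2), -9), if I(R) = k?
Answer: -577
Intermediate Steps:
I(R) = -3
D(Q, O) = -5 + O (D(Q, O) = 2 + ((-2 - 5) + O) = 2 + (-7 + O) = -5 + O)
-479 + 7*D(I(2), -9) = -479 + 7*(-5 - 9) = -479 + 7*(-14) = -479 - 98 = -577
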